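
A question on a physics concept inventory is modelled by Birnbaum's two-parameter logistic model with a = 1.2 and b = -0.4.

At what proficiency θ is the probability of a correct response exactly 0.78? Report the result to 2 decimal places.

P(θ) = 1 / (1 + exp(−a(θ − b)))
logit = ln(0.7800/0.2200) = 1.2657
θ = b + logit/(a) = -0.4 + 1.2657/1.2000 = 0.6547

0.65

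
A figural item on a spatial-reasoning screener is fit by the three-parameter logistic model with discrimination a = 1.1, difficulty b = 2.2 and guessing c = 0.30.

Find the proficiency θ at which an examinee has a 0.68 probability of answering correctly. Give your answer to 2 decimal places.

P(θ) = c + (1 − c) · 1 / (1 + exp(−a(θ − b)))
Remove guessing floor: (0.68 − 0.30)/(1 − 0.30) = 0.5429
logit = ln(0.5429/0.4571) = 0.1719
θ = b + logit/(a) = 2.2 + 0.1719/1.1000 = 2.3562

2.36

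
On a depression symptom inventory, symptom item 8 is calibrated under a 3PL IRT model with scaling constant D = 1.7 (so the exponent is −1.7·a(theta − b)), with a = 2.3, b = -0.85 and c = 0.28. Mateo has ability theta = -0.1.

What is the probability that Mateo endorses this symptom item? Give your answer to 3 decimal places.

P(theta) = c + (1 − c) · 1 / (1 + exp(−D·a(theta − b)))
Exponent: 1.7 × 2.3 × (-0.1 − (-0.85)) = 2.9325
1/(1 + e^{-2.9325}) = 0.9494
P = 0.28 + 0.72 × 0.9494 = 0.9636

0.964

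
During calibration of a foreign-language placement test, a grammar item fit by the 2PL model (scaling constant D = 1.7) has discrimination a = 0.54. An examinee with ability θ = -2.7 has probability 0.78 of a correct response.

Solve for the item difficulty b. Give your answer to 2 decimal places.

P(θ) = 1 / (1 + exp(−D·a(θ − b)))
logit(0.78) = ln(0.78/0.22) = 1.2657
b = θ − logit/(1.7·a) = -2.7 − 1.2657/0.9180 = -4.0787

-4.08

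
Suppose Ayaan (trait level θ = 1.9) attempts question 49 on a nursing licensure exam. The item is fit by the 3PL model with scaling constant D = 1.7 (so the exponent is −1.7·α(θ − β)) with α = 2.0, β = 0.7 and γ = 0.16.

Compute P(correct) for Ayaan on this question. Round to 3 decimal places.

0.986

P(θ) = γ + (1 − γ) · 1 / (1 + exp(−D·α(θ − β)))
Exponent: 1.7 × 2.0 × (1.9 − 0.7) = 4.0800
1/(1 + e^{-4.0800}) = 0.9834
P = 0.16 + 0.84 × 0.9834 = 0.9860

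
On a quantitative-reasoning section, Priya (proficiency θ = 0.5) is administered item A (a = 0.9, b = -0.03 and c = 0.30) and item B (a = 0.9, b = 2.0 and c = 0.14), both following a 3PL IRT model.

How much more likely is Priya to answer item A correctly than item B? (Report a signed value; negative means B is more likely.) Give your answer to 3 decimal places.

0.415

P(θ) = c + (1 − c) · 1 / (1 + exp(−a(θ − b)))
P_A = 0.7319
P_B = 0.3170
P_A − P_B = 0.4149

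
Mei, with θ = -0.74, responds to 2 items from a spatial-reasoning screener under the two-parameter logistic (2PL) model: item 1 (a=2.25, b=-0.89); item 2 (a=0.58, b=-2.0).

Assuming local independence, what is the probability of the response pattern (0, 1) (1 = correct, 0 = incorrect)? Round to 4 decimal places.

0.2811

P(θ) = 1 / (1 + exp(−a(θ − b)))
P_1 = 1/(1+e^{-0.3375}) = 0.5836
P_2 = 1/(1+e^{-0.7308}) = 0.6750
L = (1−P_1) × P_2 = 0.4164 × 0.6750 = 0.28107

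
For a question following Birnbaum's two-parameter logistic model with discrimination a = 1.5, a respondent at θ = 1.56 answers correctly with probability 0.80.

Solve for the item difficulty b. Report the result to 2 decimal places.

P(θ) = 1 / (1 + exp(−a(θ − b)))
logit(0.80) = ln(0.80/0.20) = 1.3863
b = θ − logit/(a) = 1.56 − 1.3863/1.5000 = 0.6358

0.64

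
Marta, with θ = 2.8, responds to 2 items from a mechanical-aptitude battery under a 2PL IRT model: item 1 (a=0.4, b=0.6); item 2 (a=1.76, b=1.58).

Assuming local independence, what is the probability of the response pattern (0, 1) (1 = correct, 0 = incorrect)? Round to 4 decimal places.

0.2625

P(θ) = 1 / (1 + exp(−a(θ − b)))
P_1 = 1/(1+e^{-0.8800}) = 0.7068
P_2 = 1/(1+e^{-2.1472}) = 0.8954
L = (1−P_1) × P_2 = 0.2932 × 0.8954 = 0.26251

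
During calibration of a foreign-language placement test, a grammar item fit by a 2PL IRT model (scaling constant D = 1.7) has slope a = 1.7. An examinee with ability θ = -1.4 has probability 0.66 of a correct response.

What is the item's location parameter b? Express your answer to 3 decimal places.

P(θ) = 1 / (1 + exp(−D·a(θ − b)))
logit(0.66) = ln(0.66/0.34) = 0.6633
b = θ − logit/(1.7·a) = -1.4 − 0.6633/2.8900 = -1.6295

-1.630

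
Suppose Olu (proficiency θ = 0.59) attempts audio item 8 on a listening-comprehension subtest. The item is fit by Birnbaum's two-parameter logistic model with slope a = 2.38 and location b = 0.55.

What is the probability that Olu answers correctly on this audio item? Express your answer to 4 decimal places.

0.5238

P(θ) = 1 / (1 + exp(−a(θ − b)))
Exponent: 2.38 × (0.59 − 0.55) = 0.0952
1/(1 + e^{-0.0952}) = 0.5238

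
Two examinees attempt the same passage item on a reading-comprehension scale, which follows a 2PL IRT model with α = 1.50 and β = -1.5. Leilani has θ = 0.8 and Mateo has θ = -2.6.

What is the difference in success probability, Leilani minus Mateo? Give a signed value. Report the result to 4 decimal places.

0.8081

P(θ) = 1 / (1 + exp(−α(θ − β)))
P(Leilani) = 0.9692  [exponent 3.4500]
P(Mateo) = 0.1611  [exponent -1.6500]
Difference = 0.9692 − 0.1611 = 0.8081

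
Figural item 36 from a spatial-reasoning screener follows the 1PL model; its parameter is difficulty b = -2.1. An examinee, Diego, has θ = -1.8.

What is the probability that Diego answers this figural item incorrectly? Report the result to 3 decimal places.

0.426

P(θ) = 1 / (1 + exp(−(θ − b)))
Exponent: (-1.8 − (-2.1)) = 0.3000
1/(1 + e^{-0.3000}) = 0.5744
P = 0.5744
P(incorrect) = 1 − 0.5744 = 0.4256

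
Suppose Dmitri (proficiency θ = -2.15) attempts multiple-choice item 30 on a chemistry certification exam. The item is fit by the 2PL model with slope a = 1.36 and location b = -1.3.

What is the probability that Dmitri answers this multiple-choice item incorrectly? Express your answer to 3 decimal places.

0.761

P(θ) = 1 / (1 + exp(−a(θ − b)))
Exponent: 1.36 × (-2.15 − (-1.3)) = -1.1560
1/(1 + e^{1.1560}) = 0.2394
P(incorrect) = 1 − 0.2394 = 0.7606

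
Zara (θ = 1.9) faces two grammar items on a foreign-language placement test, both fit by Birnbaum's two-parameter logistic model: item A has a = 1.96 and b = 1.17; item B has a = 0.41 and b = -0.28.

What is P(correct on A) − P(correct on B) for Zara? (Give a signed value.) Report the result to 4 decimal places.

P(θ) = 1 / (1 + exp(−a(θ − b)))
P_A = 0.8070
P_B = 0.7097
P_A − P_B = 0.0974

0.0974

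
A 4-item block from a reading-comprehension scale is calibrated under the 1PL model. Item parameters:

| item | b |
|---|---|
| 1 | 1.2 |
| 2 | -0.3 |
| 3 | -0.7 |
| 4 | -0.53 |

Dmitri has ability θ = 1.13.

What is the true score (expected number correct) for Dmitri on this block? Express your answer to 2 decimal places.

2.99

P(θ) = 1 / (1 + exp(−(θ − b)))
P_1 = 1/(1+e^{0.0700}) = 0.4825
P_2 = 1/(1+e^{-1.4300}) = 0.8069
P_3 = 1/(1+e^{-1.8300}) = 0.8618
P_4 = 1/(1+e^{-1.6600}) = 0.8402
E[score] = 0.4825 + 0.8069 + 0.8618 + 0.8402 = 2.9914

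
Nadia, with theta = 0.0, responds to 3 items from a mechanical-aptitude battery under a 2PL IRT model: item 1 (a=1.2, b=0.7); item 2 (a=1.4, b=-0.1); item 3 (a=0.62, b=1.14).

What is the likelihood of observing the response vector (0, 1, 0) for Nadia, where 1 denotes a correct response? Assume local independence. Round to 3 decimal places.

0.250

P(theta) = 1 / (1 + exp(−a(theta − b)))
P_1 = 1/(1+e^{0.8400}) = 0.3015
P_2 = 1/(1+e^{-0.1400}) = 0.5349
P_3 = 1/(1+e^{0.7068}) = 0.3303
L = (1−P_1) × P_2 × (1−P_3) = 0.6985 × 0.5349 × 0.6697 = 0.25022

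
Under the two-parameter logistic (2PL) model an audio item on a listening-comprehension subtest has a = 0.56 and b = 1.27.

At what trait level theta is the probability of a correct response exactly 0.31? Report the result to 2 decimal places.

P(theta) = 1 / (1 + exp(−a(theta − b)))
logit = ln(0.3100/0.6900) = -0.8001
theta = b + logit/(a) = 1.27 + (-0.8001)/0.5600 = -0.1588

-0.16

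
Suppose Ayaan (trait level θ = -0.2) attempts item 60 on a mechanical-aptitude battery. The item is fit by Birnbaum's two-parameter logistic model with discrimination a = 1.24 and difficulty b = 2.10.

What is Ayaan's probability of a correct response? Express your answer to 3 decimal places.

0.055

P(θ) = 1 / (1 + exp(−a(θ − b)))
Exponent: 1.24 × (-0.2 − 2.10) = -2.8520
1/(1 + e^{2.8520}) = 0.0546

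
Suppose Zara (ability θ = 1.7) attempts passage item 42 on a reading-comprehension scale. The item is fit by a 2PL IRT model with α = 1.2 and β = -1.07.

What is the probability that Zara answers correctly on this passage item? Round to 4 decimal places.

P(θ) = 1 / (1 + exp(−α(θ − β)))
Exponent: 1.2 × (1.7 − (-1.07)) = 3.3240
1/(1 + e^{-3.3240}) = 0.9652

0.9652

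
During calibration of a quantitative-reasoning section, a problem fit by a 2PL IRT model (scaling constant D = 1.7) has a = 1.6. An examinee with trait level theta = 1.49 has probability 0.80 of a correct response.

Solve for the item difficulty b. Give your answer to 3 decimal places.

0.980

P(theta) = 1 / (1 + exp(−D·a(theta − b)))
logit(0.80) = ln(0.80/0.20) = 1.3863
b = theta − logit/(1.7·a) = 1.49 − 1.3863/2.7200 = 0.9803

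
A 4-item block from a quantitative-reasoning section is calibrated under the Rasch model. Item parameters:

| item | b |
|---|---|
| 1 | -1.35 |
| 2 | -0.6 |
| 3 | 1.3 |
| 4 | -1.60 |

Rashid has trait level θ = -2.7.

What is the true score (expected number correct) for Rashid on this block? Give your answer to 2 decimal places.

0.58

P(θ) = 1 / (1 + exp(−(θ − b)))
P_1 = 1/(1+e^{1.3500}) = 0.2059
P_2 = 1/(1+e^{2.1000}) = 0.1091
P_3 = 1/(1+e^{4.0000}) = 0.0180
P_4 = 1/(1+e^{1.1000}) = 0.2497
E[score] = 0.2059 + 0.1091 + 0.0180 + 0.2497 = 0.5827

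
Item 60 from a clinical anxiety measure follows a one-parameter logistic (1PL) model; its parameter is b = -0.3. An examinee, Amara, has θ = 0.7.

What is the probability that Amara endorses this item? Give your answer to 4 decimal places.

0.7311

P(θ) = 1 / (1 + exp(−(θ − b)))
Exponent: (0.7 − (-0.3)) = 1.0000
1/(1 + e^{-1.0000}) = 0.7311
P = 0.7311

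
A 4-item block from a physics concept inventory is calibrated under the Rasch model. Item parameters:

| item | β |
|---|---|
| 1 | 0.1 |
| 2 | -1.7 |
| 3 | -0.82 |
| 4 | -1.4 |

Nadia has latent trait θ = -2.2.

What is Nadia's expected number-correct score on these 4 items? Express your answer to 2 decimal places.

0.98

P(θ) = 1 / (1 + exp(−(θ − β)))
P_1 = 1/(1+e^{2.3000}) = 0.0911
P_2 = 1/(1+e^{0.5000}) = 0.3775
P_3 = 1/(1+e^{1.3800}) = 0.2010
P_4 = 1/(1+e^{0.8000}) = 0.3100
E[score] = 0.0911 + 0.3775 + 0.2010 + 0.3100 = 0.9797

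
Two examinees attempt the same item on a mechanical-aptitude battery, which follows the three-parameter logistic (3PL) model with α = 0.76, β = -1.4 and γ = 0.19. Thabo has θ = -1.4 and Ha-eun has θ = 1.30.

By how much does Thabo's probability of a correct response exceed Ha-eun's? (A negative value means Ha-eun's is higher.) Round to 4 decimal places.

P(θ) = γ + (1 − γ) · 1 / (1 + exp(−α(θ − β)))
P(Thabo) = 0.5950  [exponent 0.0000]
P(Ha-eun) = 0.9078  [exponent 2.0520]
Difference = 0.5950 − 0.9078 = -0.3128

-0.3128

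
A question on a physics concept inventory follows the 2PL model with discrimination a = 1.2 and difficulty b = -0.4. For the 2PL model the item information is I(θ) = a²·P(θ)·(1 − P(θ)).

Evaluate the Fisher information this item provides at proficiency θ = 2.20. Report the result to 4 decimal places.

P = 1/(1+e^{-3.1200}) = 0.9577
P(1−P) = 0.9577 × 0.0423 = 0.0405
I = a² × P(1−P) = 1.2² × 0.0405 = 0.05832

0.0583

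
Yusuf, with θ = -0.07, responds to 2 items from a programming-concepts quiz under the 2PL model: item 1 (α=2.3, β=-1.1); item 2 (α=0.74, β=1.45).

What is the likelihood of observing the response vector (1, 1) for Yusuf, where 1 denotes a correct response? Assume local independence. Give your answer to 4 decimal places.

P(θ) = 1 / (1 + exp(−α(θ − β)))
P_1 = 1/(1+e^{-2.3690}) = 0.9144
P_2 = 1/(1+e^{1.1248}) = 0.2451
L = P_1 × P_2 = 0.9144 × 0.2451 = 0.22415

0.2241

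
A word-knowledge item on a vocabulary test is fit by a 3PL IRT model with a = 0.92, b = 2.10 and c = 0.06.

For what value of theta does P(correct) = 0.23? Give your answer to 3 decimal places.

0.458

P(theta) = c + (1 − c) · 1 / (1 + exp(−a(theta − b)))
Remove guessing floor: (0.23 − 0.06)/(1 − 0.06) = 0.1809
logit = ln(0.1809/0.8191) = -1.5106
theta = b + logit/(a) = 2.10 + (-1.5106)/0.9200 = 0.4581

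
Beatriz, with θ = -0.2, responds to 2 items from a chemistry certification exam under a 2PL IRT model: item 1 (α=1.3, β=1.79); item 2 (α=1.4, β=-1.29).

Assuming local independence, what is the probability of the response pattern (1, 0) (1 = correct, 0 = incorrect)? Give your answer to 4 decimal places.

P(θ) = 1 / (1 + exp(−α(θ − β)))
P_1 = 1/(1+e^{2.5870}) = 0.0700
P_2 = 1/(1+e^{-1.5260}) = 0.8214
L = P_1 × (1−P_2) = 0.0700 × 0.1786 = 0.01250

0.0125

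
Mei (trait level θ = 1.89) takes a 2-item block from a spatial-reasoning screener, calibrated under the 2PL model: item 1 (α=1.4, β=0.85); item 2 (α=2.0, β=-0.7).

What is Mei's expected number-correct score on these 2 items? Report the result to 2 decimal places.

1.81

P(θ) = 1 / (1 + exp(−α(θ − β)))
P_1 = 1/(1+e^{-1.4560}) = 0.8109
P_2 = 1/(1+e^{-5.1800}) = 0.9944
E[score] = 0.8109 + 0.9944 = 1.8053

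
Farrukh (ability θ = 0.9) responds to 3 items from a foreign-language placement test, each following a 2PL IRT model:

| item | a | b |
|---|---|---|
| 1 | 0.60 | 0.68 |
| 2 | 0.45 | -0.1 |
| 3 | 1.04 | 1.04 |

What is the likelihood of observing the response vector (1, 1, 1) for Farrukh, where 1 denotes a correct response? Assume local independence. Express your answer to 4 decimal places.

0.1509

P(θ) = 1 / (1 + exp(−a(θ − b)))
P_1 = 1/(1+e^{-0.1320}) = 0.5330
P_2 = 1/(1+e^{-0.4500}) = 0.6106
P_3 = 1/(1+e^{0.1456}) = 0.4637
L = P_1 × P_2 × P_3 = 0.5330 × 0.6106 × 0.4637 = 0.15090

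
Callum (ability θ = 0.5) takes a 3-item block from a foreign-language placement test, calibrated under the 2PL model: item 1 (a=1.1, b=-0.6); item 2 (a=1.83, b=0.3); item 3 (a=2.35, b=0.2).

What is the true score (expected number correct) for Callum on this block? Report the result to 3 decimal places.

P(θ) = 1 / (1 + exp(−a(θ − b)))
P_1 = 1/(1+e^{-1.2100}) = 0.7703
P_2 = 1/(1+e^{-0.3660}) = 0.5905
P_3 = 1/(1+e^{-0.7050}) = 0.6693
E[score] = 0.7703 + 0.5905 + 0.6693 = 2.0301

2.030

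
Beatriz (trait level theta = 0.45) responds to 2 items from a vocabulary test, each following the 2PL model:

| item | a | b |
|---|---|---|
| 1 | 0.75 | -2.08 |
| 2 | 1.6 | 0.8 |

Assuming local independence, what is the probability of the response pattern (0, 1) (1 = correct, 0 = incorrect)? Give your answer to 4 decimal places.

0.0474

P(theta) = 1 / (1 + exp(−a(theta − b)))
P_1 = 1/(1+e^{-1.8975}) = 0.8696
P_2 = 1/(1+e^{0.5600}) = 0.3635
L = (1−P_1) × P_2 = 0.1304 × 0.3635 = 0.04740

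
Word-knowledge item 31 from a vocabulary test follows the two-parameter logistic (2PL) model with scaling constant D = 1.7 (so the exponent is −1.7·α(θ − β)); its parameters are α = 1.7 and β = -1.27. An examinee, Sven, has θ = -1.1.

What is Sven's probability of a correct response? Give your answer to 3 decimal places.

P(θ) = 1 / (1 + exp(−D·α(θ − β)))
Exponent: 1.7 × 1.7 × (-1.1 − (-1.27)) = 0.4913
1/(1 + e^{-0.4913}) = 0.6204
P = 0.6204

0.620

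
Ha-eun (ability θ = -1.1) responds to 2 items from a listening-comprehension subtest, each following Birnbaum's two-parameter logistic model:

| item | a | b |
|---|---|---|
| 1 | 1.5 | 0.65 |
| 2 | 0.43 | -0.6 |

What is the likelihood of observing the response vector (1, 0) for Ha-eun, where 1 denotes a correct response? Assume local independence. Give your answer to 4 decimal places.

P(θ) = 1 / (1 + exp(−a(θ − b)))
P_1 = 1/(1+e^{2.6250}) = 0.0675
P_2 = 1/(1+e^{0.2150}) = 0.4465
L = P_1 × (1−P_2) = 0.0675 × 0.5535 = 0.03739

0.0374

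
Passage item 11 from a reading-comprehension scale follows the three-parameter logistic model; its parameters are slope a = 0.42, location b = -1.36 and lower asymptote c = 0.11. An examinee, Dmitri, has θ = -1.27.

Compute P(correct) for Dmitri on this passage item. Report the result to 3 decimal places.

P(θ) = c + (1 − c) · 1 / (1 + exp(−a(θ − b)))
Exponent: 0.42 × (-1.27 − (-1.36)) = 0.0378
1/(1 + e^{-0.0378}) = 0.5094
P = 0.11 + 0.89 × 0.5094 = 0.5634

0.563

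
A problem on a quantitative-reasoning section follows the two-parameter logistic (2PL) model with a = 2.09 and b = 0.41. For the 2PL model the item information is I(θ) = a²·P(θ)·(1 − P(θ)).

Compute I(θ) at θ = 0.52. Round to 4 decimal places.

1.0777

P = 1/(1+e^{-0.2299}) = 0.5572
P(1−P) = 0.5572 × 0.4428 = 0.2467
I = a² × P(1−P) = 2.09² × 0.2467 = 1.07772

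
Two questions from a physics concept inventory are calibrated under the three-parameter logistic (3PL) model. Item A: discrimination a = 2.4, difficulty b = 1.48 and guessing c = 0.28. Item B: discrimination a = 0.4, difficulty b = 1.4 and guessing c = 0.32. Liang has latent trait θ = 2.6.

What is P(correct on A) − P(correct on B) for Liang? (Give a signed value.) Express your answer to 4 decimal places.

0.2141

P(θ) = c + (1 − c) · 1 / (1 + exp(−a(θ − b)))
P_A = 0.9541
P_B = 0.7401
P_A − P_B = 0.2141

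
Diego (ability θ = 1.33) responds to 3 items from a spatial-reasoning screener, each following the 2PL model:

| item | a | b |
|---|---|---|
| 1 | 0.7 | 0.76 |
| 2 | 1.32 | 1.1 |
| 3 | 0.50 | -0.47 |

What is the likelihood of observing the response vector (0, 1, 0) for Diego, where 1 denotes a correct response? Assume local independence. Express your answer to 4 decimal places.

0.0668

P(θ) = 1 / (1 + exp(−a(θ − b)))
P_1 = 1/(1+e^{-0.3990}) = 0.5984
P_2 = 1/(1+e^{-0.3036}) = 0.5753
P_3 = 1/(1+e^{-0.9000}) = 0.7109
L = (1−P_1) × P_2 × (1−P_3) = 0.4016 × 0.5753 × 0.2891 = 0.06678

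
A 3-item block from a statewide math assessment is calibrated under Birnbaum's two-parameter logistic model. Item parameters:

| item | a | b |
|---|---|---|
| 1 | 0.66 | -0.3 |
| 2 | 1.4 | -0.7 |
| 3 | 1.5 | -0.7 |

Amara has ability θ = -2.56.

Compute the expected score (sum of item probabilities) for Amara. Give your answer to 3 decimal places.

P(θ) = 1 / (1 + exp(−a(θ − b)))
P_1 = 1/(1+e^{1.4916}) = 0.1837
P_2 = 1/(1+e^{2.6040}) = 0.0689
P_3 = 1/(1+e^{2.7900}) = 0.0579
E[score] = 0.1837 + 0.0689 + 0.0579 = 0.3104

0.310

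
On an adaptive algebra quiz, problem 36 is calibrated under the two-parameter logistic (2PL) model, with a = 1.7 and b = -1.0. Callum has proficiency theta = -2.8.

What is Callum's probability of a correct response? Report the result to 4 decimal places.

0.0448

P(theta) = 1 / (1 + exp(−a(theta − b)))
Exponent: 1.7 × (-2.8 − (-1.0)) = -3.0600
1/(1 + e^{3.0600}) = 0.0448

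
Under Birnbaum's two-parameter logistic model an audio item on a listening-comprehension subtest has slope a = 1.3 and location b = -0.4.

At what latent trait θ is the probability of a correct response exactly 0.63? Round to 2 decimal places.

P(θ) = 1 / (1 + exp(−a(θ − b)))
logit = ln(0.6300/0.3700) = 0.5322
θ = b + logit/(a) = -0.4 + 0.5322/1.3000 = 0.0094

0.01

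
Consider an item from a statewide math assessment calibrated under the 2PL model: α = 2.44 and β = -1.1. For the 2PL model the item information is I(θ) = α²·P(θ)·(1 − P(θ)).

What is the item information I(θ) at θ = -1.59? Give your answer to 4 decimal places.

P = 1/(1+e^{1.1956}) = 0.2323
P(1−P) = 0.2323 × 0.7677 = 0.1783
I = α² × P(1−P) = 2.44² × 0.1783 = 1.06161

1.0616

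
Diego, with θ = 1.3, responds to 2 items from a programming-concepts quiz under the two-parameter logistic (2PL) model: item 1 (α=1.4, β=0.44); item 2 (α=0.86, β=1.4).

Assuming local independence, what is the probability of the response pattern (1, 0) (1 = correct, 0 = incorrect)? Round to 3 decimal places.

0.401

P(θ) = 1 / (1 + exp(−α(θ − β)))
P_1 = 1/(1+e^{-1.2040}) = 0.7692
P_2 = 1/(1+e^{0.0860}) = 0.4785
L = P_1 × (1−P_2) = 0.7692 × 0.5215 = 0.40115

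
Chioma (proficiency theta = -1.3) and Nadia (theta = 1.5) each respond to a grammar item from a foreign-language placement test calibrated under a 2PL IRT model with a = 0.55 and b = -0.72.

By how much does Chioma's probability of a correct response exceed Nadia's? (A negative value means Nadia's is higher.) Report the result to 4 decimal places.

P(theta) = 1 / (1 + exp(−a(theta − b)))
P(Chioma) = 0.4209  [exponent -0.3190]
P(Nadia) = 0.7722  [exponent 1.2210]
Difference = 0.4209 − 0.7722 = -0.3513

-0.3513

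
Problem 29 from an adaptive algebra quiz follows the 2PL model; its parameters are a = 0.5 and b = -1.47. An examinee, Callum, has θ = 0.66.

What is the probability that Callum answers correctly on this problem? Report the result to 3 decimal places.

P(θ) = 1 / (1 + exp(−a(θ − b)))
Exponent: 0.5 × (0.66 − (-1.47)) = 1.0650
1/(1 + e^{-1.0650}) = 0.7436

0.744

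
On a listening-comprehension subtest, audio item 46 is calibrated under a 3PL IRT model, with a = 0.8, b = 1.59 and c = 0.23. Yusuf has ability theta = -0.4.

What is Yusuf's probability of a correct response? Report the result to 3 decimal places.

P(theta) = c + (1 − c) · 1 / (1 + exp(−a(theta − b)))
Exponent: 0.8 × (-0.4 − 1.59) = -1.5920
1/(1 + e^{1.5920}) = 0.1691
P = 0.23 + 0.77 × 0.1691 = 0.3602

0.360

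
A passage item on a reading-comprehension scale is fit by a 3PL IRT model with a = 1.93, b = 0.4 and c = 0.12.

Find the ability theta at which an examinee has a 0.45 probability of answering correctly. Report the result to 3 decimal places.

0.135

P(theta) = c + (1 − c) · 1 / (1 + exp(−a(theta − b)))
Remove guessing floor: (0.45 − 0.12)/(1 − 0.12) = 0.3750
logit = ln(0.3750/0.6250) = -0.5108
theta = b + logit/(a) = 0.4 + (-0.5108)/1.9300 = 0.1353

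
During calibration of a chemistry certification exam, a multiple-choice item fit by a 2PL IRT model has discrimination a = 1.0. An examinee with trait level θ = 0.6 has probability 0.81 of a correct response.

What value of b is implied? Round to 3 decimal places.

-0.850

P(θ) = 1 / (1 + exp(−a(θ − b)))
logit(0.81) = ln(0.81/0.19) = 1.4500
b = θ − logit/(a) = 0.6 − 1.4500/1.0000 = -0.8500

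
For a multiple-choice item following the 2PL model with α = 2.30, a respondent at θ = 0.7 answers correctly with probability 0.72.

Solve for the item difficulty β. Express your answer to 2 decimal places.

0.29

P(θ) = 1 / (1 + exp(−α(θ − β)))
logit(0.72) = ln(0.72/0.28) = 0.9445
β = θ − logit/(α) = 0.7 − 0.9445/2.3000 = 0.2894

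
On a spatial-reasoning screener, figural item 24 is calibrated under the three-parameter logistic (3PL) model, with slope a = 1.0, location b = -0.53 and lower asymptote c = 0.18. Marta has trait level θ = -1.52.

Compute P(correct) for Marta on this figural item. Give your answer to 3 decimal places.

0.402

P(θ) = c + (1 − c) · 1 / (1 + exp(−a(θ − b)))
Exponent: 1.0 × (-1.52 − (-0.53)) = -0.9900
1/(1 + e^{0.9900}) = 0.2709
P = 0.18 + 0.82 × 0.2709 = 0.4021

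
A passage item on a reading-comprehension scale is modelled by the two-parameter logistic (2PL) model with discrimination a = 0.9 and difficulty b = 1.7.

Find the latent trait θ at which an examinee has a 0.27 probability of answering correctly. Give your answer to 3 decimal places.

0.595

P(θ) = 1 / (1 + exp(−a(θ − b)))
logit = ln(0.2700/0.7300) = -0.9946
θ = b + logit/(a) = 1.7 + (-0.9946)/0.9000 = 0.5949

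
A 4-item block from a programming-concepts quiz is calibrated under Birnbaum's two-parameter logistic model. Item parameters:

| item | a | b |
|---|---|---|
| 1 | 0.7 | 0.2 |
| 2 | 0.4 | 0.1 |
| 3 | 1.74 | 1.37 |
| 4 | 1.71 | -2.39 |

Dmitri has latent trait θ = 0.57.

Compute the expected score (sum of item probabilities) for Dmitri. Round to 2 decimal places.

2.30

P(θ) = 1 / (1 + exp(−a(θ − b)))
P_1 = 1/(1+e^{-0.2590}) = 0.5644
P_2 = 1/(1+e^{-0.1880}) = 0.5469
P_3 = 1/(1+e^{1.3920}) = 0.1991
P_4 = 1/(1+e^{-5.0616}) = 0.9937
E[score] = 0.5644 + 0.5469 + 0.1991 + 0.9937 = 2.3040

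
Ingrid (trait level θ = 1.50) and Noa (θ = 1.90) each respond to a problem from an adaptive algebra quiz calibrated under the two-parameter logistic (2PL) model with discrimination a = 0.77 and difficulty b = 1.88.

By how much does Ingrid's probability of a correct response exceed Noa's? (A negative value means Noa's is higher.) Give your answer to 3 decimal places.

P(θ) = 1 / (1 + exp(−a(θ − b)))
P(Ingrid) = 0.4274  [exponent -0.2926]
P(Noa) = 0.5038  [exponent 0.0154]
Difference = 0.4274 − 0.5038 = -0.0765

-0.076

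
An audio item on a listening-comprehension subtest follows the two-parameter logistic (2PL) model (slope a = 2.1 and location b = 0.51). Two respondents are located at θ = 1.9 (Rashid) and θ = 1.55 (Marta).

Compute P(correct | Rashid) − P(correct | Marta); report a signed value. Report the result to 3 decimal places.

0.050

P(θ) = 1 / (1 + exp(−a(θ − b)))
P(Rashid) = 0.9488  [exponent 2.9190]
P(Marta) = 0.8988  [exponent 2.1840]
Difference = 0.9488 − 0.8988 = 0.0500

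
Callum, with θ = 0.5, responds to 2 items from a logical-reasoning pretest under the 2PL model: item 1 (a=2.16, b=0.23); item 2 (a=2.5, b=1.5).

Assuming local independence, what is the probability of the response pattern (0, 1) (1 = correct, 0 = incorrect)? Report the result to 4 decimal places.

P(θ) = 1 / (1 + exp(−a(θ − b)))
P_1 = 1/(1+e^{-0.5832}) = 0.6418
P_2 = 1/(1+e^{2.5000}) = 0.0759
L = (1−P_1) × P_2 = 0.3582 × 0.0759 = 0.02717

0.0272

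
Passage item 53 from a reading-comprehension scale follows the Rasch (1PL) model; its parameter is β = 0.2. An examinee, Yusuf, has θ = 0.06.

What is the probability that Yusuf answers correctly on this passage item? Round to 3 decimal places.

0.465

P(θ) = 1 / (1 + exp(−(θ − β)))
Exponent: (0.06 − 0.2) = -0.1400
1/(1 + e^{0.1400}) = 0.4651
P = 0.4651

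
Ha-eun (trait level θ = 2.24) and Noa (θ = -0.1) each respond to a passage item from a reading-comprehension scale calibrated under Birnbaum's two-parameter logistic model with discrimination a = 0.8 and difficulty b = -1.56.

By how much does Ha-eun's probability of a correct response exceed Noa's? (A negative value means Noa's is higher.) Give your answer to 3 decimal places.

0.192

P(θ) = 1 / (1 + exp(−a(θ − b)))
P(Ha-eun) = 0.9543  [exponent 3.0400]
P(Noa) = 0.7628  [exponent 1.1680]
Difference = 0.9543 − 0.7628 = 0.1916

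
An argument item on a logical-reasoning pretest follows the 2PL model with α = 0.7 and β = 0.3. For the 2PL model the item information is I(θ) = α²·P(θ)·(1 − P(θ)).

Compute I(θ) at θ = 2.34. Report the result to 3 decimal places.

P = 1/(1+e^{-1.4280}) = 0.8066
P(1−P) = 0.8066 × 0.1934 = 0.1560
I = α² × P(1−P) = 0.7² × 0.1560 = 0.07644

0.076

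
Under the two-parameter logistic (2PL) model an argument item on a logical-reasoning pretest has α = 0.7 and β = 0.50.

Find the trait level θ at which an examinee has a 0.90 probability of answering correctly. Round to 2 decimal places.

3.64

P(θ) = 1 / (1 + exp(−α(θ − β)))
logit = ln(0.9000/0.1000) = 2.1972
θ = β + logit/(α) = 0.50 + 2.1972/0.7000 = 3.6389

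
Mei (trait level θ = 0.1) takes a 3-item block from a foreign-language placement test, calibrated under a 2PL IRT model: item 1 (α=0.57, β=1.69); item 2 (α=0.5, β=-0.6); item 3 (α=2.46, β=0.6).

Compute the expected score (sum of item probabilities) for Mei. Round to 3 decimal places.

1.101

P(θ) = 1 / (1 + exp(−α(θ − β)))
P_1 = 1/(1+e^{0.9063}) = 0.2878
P_2 = 1/(1+e^{-0.3500}) = 0.5866
P_3 = 1/(1+e^{1.2300}) = 0.2262
E[score] = 0.2878 + 0.5866 + 0.2262 = 1.1006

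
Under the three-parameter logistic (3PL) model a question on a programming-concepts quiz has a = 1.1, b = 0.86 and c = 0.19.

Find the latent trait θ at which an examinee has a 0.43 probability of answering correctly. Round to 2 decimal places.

0.07

P(θ) = c + (1 − c) · 1 / (1 + exp(−a(θ − b)))
Remove guessing floor: (0.43 − 0.19)/(1 − 0.19) = 0.2963
logit = ln(0.2963/0.7037) = -0.8650
θ = b + logit/(a) = 0.86 + (-0.8650)/1.1000 = 0.0736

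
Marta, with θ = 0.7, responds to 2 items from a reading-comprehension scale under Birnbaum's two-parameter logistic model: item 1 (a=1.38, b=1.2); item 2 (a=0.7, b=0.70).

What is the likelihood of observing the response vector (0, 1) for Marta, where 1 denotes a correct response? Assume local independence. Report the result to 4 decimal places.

P(θ) = 1 / (1 + exp(−a(θ − b)))
P_1 = 1/(1+e^{0.6900}) = 0.3340
P_2 = 1/(1+e^{0.0000}) = 0.5000
L = (1−P_1) × P_2 = 0.6660 × 0.5000 = 0.33298

0.3330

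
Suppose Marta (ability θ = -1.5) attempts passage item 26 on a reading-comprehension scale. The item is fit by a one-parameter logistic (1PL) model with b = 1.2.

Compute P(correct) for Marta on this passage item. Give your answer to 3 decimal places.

P(θ) = 1 / (1 + exp(−(θ − b)))
Exponent: (-1.5 − 1.2) = -2.7000
1/(1 + e^{2.7000}) = 0.0630
P = 0.0630

0.063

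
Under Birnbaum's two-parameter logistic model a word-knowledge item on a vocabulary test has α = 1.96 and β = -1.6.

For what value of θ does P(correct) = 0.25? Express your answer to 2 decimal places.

P(θ) = 1 / (1 + exp(−α(θ − β)))
logit = ln(0.2500/0.7500) = -1.0986
θ = β + logit/(α) = -1.6 + (-1.0986)/1.9600 = -2.1605

-2.16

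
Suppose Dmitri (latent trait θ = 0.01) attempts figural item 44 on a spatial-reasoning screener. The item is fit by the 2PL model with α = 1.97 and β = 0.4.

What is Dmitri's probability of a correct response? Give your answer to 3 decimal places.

P(θ) = 1 / (1 + exp(−α(θ − β)))
Exponent: 1.97 × (0.01 − 0.4) = -0.7683
1/(1 + e^{0.7683}) = 0.3168

0.317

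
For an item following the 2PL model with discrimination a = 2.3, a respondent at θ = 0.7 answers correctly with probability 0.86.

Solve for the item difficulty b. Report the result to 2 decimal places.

P(θ) = 1 / (1 + exp(−a(θ − b)))
logit(0.86) = ln(0.86/0.14) = 1.8153
b = θ − logit/(a) = 0.7 − 1.8153/2.3000 = -0.0893

-0.09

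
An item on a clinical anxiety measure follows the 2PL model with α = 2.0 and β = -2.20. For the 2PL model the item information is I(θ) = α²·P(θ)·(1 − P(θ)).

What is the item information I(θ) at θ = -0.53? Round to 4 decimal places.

0.1322

P = 1/(1+e^{-3.3400}) = 0.9658
P(1−P) = 0.9658 × 0.0342 = 0.0331
I = α² × P(1−P) = 2.0² × 0.0331 = 0.13221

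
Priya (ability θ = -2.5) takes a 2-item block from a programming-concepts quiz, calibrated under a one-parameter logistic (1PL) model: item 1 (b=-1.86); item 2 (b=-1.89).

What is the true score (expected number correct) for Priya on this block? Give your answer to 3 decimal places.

P(θ) = 1 / (1 + exp(−(θ − b)))
P_1 = 1/(1+e^{0.6400}) = 0.3452
P_2 = 1/(1+e^{0.6100}) = 0.3521
E[score] = 0.3452 + 0.3521 = 0.6973

0.697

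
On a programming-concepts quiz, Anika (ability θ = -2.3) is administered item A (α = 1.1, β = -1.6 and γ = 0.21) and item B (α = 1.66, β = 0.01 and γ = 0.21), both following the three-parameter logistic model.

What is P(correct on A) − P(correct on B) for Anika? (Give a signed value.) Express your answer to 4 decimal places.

P(θ) = γ + (1 − γ) · 1 / (1 + exp(−α(θ − β)))
P_A = 0.4600
P_B = 0.2267
P_A − P_B = 0.2333

0.2333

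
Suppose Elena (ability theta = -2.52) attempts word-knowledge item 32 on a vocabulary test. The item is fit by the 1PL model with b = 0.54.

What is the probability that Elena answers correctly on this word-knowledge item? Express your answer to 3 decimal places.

P(theta) = 1 / (1 + exp(−(theta − b)))
Exponent: (-2.52 − 0.54) = -3.0600
1/(1 + e^{3.0600}) = 0.0448
P = 0.0448

0.045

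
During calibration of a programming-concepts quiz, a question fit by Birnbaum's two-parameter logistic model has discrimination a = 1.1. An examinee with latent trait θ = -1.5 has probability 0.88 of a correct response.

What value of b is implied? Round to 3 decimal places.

-3.311

P(θ) = 1 / (1 + exp(−a(θ − b)))
logit(0.88) = ln(0.88/0.12) = 1.9924
b = θ − logit/(a) = -1.5 − 1.9924/1.1000 = -3.3113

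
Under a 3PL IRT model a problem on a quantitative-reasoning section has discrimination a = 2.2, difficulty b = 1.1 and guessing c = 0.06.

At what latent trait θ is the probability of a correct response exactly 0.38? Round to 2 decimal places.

P(θ) = c + (1 − c) · 1 / (1 + exp(−a(θ − b)))
Remove guessing floor: (0.38 − 0.06)/(1 − 0.06) = 0.3404
logit = ln(0.3404/0.6596) = -0.6614
θ = b + logit/(a) = 1.1 + (-0.6614)/2.2000 = 0.7994

0.80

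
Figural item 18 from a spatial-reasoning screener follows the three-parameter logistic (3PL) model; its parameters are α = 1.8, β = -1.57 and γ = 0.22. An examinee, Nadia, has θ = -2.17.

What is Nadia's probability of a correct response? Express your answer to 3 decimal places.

0.418

P(θ) = γ + (1 − γ) · 1 / (1 + exp(−α(θ − β)))
Exponent: 1.8 × (-2.17 − (-1.57)) = -1.0800
1/(1 + e^{1.0800}) = 0.2535
P = 0.22 + 0.78 × 0.2535 = 0.4177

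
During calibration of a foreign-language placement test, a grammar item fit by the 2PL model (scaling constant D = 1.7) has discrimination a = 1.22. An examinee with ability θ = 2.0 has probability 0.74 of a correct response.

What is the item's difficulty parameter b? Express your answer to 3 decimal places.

P(θ) = 1 / (1 + exp(−D·a(θ − b)))
logit(0.74) = ln(0.74/0.26) = 1.0460
b = θ − logit/(1.7·a) = 2.0 − 1.0460/2.0740 = 1.4957

1.496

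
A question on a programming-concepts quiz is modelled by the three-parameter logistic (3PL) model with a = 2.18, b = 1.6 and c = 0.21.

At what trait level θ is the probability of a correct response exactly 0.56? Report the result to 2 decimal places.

P(θ) = c + (1 − c) · 1 / (1 + exp(−a(θ − b)))
Remove guessing floor: (0.56 − 0.21)/(1 − 0.21) = 0.4430
logit = ln(0.4430/0.5570) = -0.2288
θ = b + logit/(a) = 1.6 + (-0.2288)/2.1800 = 1.4950

1.50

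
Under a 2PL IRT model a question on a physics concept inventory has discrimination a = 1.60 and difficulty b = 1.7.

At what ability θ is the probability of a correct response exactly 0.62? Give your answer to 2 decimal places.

2.01

P(θ) = 1 / (1 + exp(−a(θ − b)))
logit = ln(0.6200/0.3800) = 0.4895
θ = b + logit/(a) = 1.7 + 0.4895/1.6000 = 2.0060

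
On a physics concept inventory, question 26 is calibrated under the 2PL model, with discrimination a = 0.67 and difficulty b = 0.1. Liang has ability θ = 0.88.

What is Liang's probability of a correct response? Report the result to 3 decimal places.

0.628

P(θ) = 1 / (1 + exp(−a(θ − b)))
Exponent: 0.67 × (0.88 − 0.1) = 0.5226
1/(1 + e^{-0.5226}) = 0.6278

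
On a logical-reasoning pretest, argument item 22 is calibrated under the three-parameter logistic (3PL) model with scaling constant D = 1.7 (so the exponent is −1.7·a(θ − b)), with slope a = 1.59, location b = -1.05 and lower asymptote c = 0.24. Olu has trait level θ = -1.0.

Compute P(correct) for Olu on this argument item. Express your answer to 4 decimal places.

P(θ) = c + (1 − c) · 1 / (1 + exp(−D·a(θ − b)))
Exponent: 1.7 × 1.59 × (-1.0 − (-1.05)) = 0.1352
1/(1 + e^{-0.1352}) = 0.5337
P = 0.24 + 0.76 × 0.5337 = 0.6456

0.6456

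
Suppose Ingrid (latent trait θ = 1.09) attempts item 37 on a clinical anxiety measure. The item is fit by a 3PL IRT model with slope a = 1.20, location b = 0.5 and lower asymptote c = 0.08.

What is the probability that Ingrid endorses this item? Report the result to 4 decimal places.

0.6964

P(θ) = c + (1 − c) · 1 / (1 + exp(−a(θ − b)))
Exponent: 1.20 × (1.09 − 0.5) = 0.7080
1/(1 + e^{-0.7080}) = 0.6700
P = 0.08 + 0.92 × 0.6700 = 0.6964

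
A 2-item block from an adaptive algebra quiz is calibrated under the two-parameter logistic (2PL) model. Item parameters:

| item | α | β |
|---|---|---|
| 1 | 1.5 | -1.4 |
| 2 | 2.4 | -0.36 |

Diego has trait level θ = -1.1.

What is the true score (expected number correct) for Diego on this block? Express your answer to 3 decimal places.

P(θ) = 1 / (1 + exp(−α(θ − β)))
P_1 = 1/(1+e^{-0.4500}) = 0.6106
P_2 = 1/(1+e^{1.7760}) = 0.1448
E[score] = 0.6106 + 0.1448 = 0.7554

0.755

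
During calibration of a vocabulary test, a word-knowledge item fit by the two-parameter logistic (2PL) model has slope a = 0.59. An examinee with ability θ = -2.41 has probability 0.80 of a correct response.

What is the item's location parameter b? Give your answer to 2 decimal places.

-4.76

P(θ) = 1 / (1 + exp(−a(θ − b)))
logit(0.80) = ln(0.80/0.20) = 1.3863
b = θ − logit/(a) = -2.41 − 1.3863/0.5900 = -4.7597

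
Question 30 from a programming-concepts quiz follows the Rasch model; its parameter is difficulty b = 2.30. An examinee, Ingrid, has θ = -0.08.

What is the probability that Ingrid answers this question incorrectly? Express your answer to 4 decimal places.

P(θ) = 1 / (1 + exp(−(θ − b)))
Exponent: (-0.08 − 2.30) = -2.3800
1/(1 + e^{2.3800}) = 0.0847
P = 0.0847
P(incorrect) = 1 − 0.0847 = 0.9153

0.9153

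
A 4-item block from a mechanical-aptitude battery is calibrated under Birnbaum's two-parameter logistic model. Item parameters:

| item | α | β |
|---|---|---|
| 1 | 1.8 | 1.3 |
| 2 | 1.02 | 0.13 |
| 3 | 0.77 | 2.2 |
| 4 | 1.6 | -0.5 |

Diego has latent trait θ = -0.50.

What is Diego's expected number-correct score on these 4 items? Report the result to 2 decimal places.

0.99

P(θ) = 1 / (1 + exp(−α(θ − β)))
P_1 = 1/(1+e^{3.2400}) = 0.0377
P_2 = 1/(1+e^{0.6426}) = 0.3447
P_3 = 1/(1+e^{2.0790}) = 0.1112
P_4 = 1/(1+e^{0.0000}) = 0.5000
E[score] = 0.0377 + 0.3447 + 0.1112 + 0.5000 = 0.9935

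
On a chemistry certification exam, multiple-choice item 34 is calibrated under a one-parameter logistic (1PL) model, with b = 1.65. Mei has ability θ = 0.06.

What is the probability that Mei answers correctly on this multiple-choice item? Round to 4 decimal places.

0.1694

P(θ) = 1 / (1 + exp(−(θ − b)))
Exponent: (0.06 − 1.65) = -1.5900
1/(1 + e^{1.5900}) = 0.1694
P = 0.1694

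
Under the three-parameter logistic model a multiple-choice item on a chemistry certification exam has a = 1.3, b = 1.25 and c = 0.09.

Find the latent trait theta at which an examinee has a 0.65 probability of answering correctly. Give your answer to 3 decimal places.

1.612

P(theta) = c + (1 − c) · 1 / (1 + exp(−a(theta − b)))
Remove guessing floor: (0.65 − 0.09)/(1 − 0.09) = 0.6154
logit = ln(0.6154/0.3846) = 0.4700
theta = b + logit/(a) = 1.25 + 0.4700/1.3000 = 1.6115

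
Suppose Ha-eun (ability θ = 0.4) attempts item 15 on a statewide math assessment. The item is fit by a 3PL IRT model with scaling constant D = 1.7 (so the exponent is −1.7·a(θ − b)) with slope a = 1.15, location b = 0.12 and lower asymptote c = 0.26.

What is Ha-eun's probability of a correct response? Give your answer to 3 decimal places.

0.729

P(θ) = c + (1 − c) · 1 / (1 + exp(−D·a(θ − b)))
Exponent: 1.7 × 1.15 × (0.4 − 0.12) = 0.5474
1/(1 + e^{-0.5474}) = 0.6335
P = 0.26 + 0.74 × 0.6335 = 0.7288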